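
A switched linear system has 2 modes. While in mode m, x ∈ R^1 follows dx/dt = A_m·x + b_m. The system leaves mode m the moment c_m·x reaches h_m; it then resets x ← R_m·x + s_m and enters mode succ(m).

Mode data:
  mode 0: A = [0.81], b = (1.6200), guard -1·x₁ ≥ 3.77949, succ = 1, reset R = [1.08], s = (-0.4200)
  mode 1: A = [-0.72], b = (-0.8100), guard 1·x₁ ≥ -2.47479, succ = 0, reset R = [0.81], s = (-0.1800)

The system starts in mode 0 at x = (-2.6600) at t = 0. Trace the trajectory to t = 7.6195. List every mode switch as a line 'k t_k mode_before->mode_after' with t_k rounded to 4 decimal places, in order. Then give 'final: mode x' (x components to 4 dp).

1 1.2245 0->1
2 2.4981 1->0
3 5.2956 0->1
4 6.5692 1->0
final: 0 -2.4322

Mode 0: guard c·x = 3.7795 hit at Δt = 1.2245 (t = 1.2245), x⁻ = (-3.7795) → reset → x⁺ = (-4.5018), jump to mode 1
Mode 1: guard c·x = -2.4748 hit at Δt = 1.2736 (t = 2.4981), x⁻ = (-2.4748) → reset → x⁺ = (-2.1846), jump to mode 0
Mode 0: guard c·x = 3.7795 hit at Δt = 2.7975 (t = 5.2956), x⁻ = (-3.7795) → reset → x⁺ = (-4.5018), jump to mode 1
Mode 1: guard c·x = -2.4748 hit at Δt = 1.2736 (t = 6.5692), x⁻ = (-2.4748) → reset → x⁺ = (-2.1846), jump to mode 0
Mode 0: flow for 1.0503 to horizon, guard not reached → x = (-2.4322)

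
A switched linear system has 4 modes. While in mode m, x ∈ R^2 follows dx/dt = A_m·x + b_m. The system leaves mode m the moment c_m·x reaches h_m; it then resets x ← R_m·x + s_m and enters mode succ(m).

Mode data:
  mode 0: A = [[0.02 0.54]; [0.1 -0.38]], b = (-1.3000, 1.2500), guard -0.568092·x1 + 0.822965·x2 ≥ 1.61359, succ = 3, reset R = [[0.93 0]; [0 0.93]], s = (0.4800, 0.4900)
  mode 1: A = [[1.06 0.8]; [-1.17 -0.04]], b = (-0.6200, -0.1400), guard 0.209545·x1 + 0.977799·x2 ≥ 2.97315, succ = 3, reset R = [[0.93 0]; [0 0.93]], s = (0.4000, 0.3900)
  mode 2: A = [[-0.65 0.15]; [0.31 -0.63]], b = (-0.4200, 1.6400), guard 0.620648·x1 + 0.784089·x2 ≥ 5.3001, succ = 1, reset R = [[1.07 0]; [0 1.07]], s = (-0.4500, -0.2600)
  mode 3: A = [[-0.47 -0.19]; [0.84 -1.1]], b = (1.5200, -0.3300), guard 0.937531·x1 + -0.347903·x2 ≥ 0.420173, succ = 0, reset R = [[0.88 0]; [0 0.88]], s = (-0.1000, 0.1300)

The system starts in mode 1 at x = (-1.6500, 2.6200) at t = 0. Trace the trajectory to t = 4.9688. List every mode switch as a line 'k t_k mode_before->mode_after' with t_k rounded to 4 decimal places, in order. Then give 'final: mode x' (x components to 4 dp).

1 0.4562 1->3
2 1.8122 3->0
3 3.1626 0->3
4 3.8533 3->0
final: 0 0.0684 1.8367

Mode 1: guard c·x = 2.9731 hit at Δt = 0.4562 (t = 0.4562), x⁻ = (-1.6428, 3.3927) → reset → x⁺ = (-1.1278, 3.5452), jump to mode 3
Mode 3: guard c·x = 0.4202 hit at Δt = 1.3560 (t = 1.8122), x⁻ = (0.6621, 0.5764) → reset → x⁺ = (0.4826, 0.6373), jump to mode 0
Mode 0: guard c·x = 1.6136 hit at Δt = 1.3504 (t = 3.1626), x⁻ = (-0.3824, 1.6968) → reset → x⁺ = (0.1244, 2.0680), jump to mode 3
Mode 3: guard c·x = 0.4202 hit at Δt = 0.6907 (t = 3.8533), x⁻ = (0.8275, 1.0222) → reset → x⁺ = (0.6282, 1.0296), jump to mode 0
Mode 0: flow for 1.1155 to horizon, guard not reached → x = (0.0684, 1.8367)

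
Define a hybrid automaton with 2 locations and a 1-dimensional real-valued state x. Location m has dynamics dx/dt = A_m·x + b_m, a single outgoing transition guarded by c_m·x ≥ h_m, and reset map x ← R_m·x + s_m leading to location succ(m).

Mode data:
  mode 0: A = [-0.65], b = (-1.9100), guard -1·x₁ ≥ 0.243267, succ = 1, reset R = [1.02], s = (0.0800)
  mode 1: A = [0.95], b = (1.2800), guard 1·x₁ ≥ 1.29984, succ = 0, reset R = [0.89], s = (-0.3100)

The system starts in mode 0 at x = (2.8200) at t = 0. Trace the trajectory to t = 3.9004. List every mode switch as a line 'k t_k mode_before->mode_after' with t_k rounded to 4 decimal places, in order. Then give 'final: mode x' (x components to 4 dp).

Mode 0: guard c·x = 0.2433 hit at Δt = 1.1680 (t = 1.1680), x⁻ = (-0.2433) → reset → x⁺ = (-0.1681), jump to mode 1
Mode 1: guard c·x = 1.2998 hit at Δt = 0.8512 (t = 2.0192), x⁻ = (1.2998) → reset → x⁺ = (0.8469), jump to mode 0
Mode 0: guard c·x = 0.2433 hit at Δt = 0.5226 (t = 2.5418), x⁻ = (-0.2433) → reset → x⁺ = (-0.1681), jump to mode 1
Mode 1: guard c·x = 1.2998 hit at Δt = 0.8512 (t = 3.3930), x⁻ = (1.2998) → reset → x⁺ = (0.8469), jump to mode 0
Mode 0: flow for 0.5074 to horizon, guard not reached → x = (-0.2167)

1 1.1680 0->1
2 2.0192 1->0
3 2.5418 0->1
4 3.3930 1->0
final: 0 -0.2167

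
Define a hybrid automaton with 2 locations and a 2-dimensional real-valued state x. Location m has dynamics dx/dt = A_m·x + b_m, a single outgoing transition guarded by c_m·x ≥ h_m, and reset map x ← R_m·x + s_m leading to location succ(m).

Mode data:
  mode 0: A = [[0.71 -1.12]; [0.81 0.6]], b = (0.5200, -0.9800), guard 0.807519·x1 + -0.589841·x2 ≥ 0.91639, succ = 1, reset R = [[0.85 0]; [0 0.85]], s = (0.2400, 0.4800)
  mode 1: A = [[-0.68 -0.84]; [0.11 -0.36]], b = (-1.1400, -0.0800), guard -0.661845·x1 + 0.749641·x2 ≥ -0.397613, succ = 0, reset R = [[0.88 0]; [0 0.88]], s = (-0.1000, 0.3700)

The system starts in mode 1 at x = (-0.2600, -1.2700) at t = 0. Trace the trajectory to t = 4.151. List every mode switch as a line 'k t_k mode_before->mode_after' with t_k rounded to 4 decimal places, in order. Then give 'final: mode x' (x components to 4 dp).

Mode 1: guard c·x = -0.3976 hit at Δt = 1.5553 (t = 1.5553), x⁻ = (-0.3716, -0.8585) → reset → x⁺ = (-0.4270, -0.3855), jump to mode 0
Mode 0: guard c·x = 0.9164 hit at Δt = 0.5200 (t = 2.0753), x⁻ = (0.2537, -1.2063) → reset → x⁺ = (0.4557, -0.5453), jump to mode 1
Mode 1: guard c·x = -0.3976 hit at Δt = 0.4610 (t = 2.5363), x⁻ = (0.0517, -0.4847) → reset → x⁺ = (-0.0545, -0.0566), jump to mode 0
Mode 0: guard c·x = 0.9164 hit at Δt = 0.6178 (t = 3.1541), x⁻ = (0.6304, -0.6905) → reset → x⁺ = (0.7759, -0.1069), jump to mode 1
Mode 1: guard c·x = -0.3976 hit at Δt = 0.1963 (t = 3.3504), x⁻ = (0.4855, -0.1018) → reset → x⁺ = (0.3272, 0.2805), jump to mode 0
Mode 0: flow for 0.8006 to horizon, guard not reached → x = (1.0163, -0.0664)

1 1.5553 1->0
2 2.0753 0->1
3 2.5363 1->0
4 3.1541 0->1
5 3.3504 1->0
final: 0 1.0163 -0.0664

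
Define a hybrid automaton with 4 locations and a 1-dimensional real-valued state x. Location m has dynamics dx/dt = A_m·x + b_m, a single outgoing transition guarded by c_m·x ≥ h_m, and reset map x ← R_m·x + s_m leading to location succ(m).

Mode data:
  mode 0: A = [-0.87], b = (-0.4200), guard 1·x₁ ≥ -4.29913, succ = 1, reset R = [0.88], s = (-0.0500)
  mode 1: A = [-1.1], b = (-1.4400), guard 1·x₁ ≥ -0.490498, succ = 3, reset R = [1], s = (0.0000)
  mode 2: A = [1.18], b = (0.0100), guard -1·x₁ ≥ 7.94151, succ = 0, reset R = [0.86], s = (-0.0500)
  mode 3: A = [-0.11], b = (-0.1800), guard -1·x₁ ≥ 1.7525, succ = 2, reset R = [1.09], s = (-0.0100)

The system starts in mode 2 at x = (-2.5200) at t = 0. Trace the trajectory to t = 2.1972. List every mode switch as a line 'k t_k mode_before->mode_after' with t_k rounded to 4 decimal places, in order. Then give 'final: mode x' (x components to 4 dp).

1 0.9747 2->0
2 1.5684 0->1
final: 1 -2.5730

Mode 2: guard c·x = 7.9415 hit at Δt = 0.9747 (t = 0.9747), x⁻ = (-7.9415) → reset → x⁺ = (-6.8797), jump to mode 0
Mode 0: guard c·x = -4.2991 hit at Δt = 0.5937 (t = 1.5684), x⁻ = (-4.2991) → reset → x⁺ = (-3.8332), jump to mode 1
Mode 1: flow for 0.6288 to horizon, guard not reached → x = (-2.5730)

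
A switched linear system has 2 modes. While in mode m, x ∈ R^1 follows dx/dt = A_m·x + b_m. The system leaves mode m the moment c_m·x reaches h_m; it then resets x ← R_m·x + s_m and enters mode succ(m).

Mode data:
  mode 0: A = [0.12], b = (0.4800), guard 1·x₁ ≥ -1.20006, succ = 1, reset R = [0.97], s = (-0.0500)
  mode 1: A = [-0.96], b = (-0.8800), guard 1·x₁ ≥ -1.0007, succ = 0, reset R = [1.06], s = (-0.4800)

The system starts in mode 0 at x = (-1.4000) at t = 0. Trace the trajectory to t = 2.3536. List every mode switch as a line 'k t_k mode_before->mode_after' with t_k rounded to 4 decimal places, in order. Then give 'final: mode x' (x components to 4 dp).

Mode 0: guard c·x = -1.2001 hit at Δt = 0.6174 (t = 0.6174), x⁻ = (-1.2001) → reset → x⁺ = (-1.2141), jump to mode 1
Mode 1: guard c·x = -1.0007 hit at Δt = 1.3165 (t = 1.9339), x⁻ = (-1.0007) → reset → x⁺ = (-1.5407), jump to mode 0
Mode 0: flow for 0.4197 to horizon, guard not reached → x = (-1.4137)

1 0.6174 0->1
2 1.9339 1->0
final: 0 -1.4137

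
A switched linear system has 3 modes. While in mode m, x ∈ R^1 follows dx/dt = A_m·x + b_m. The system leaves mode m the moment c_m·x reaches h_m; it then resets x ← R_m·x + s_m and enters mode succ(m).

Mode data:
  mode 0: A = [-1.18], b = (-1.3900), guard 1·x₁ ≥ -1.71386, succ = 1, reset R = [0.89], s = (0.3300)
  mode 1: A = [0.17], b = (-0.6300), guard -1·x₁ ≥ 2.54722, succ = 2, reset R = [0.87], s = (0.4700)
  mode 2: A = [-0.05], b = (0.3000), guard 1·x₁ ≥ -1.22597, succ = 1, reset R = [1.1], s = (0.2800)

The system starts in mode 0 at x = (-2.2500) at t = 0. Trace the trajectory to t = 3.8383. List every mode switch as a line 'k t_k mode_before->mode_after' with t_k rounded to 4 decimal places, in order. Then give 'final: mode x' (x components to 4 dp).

1 0.5876 0->1
2 2.0205 1->2
3 3.4106 2->1
final: 1 -1.4286

Mode 0: guard c·x = -1.7139 hit at Δt = 0.5876 (t = 0.5876), x⁻ = (-1.7139) → reset → x⁺ = (-1.1953), jump to mode 1
Mode 1: guard c·x = 2.5472 hit at Δt = 1.4329 (t = 2.0205), x⁻ = (-2.5472) → reset → x⁺ = (-1.7461), jump to mode 2
Mode 2: guard c·x = -1.2260 hit at Δt = 1.3901 (t = 3.4106), x⁻ = (-1.2260) → reset → x⁺ = (-1.0686), jump to mode 1
Mode 1: flow for 0.4277 to horizon, guard not reached → x = (-1.4286)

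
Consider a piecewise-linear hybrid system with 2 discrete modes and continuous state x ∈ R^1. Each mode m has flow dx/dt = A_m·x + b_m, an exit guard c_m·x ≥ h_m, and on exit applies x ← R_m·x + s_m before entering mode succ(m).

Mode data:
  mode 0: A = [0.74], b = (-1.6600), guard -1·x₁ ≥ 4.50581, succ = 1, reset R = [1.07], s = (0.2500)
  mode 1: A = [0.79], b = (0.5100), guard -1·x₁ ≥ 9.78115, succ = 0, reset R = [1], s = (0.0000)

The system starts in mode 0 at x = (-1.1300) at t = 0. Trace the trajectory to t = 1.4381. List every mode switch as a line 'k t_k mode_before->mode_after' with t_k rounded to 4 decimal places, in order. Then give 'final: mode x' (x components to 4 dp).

1 0.9372 0->1
final: 1 -6.4769

Mode 0: guard c·x = 4.5058 hit at Δt = 0.9372 (t = 0.9372), x⁻ = (-4.5058) → reset → x⁺ = (-4.5712), jump to mode 1
Mode 1: flow for 0.5009 to horizon, guard not reached → x = (-6.4769)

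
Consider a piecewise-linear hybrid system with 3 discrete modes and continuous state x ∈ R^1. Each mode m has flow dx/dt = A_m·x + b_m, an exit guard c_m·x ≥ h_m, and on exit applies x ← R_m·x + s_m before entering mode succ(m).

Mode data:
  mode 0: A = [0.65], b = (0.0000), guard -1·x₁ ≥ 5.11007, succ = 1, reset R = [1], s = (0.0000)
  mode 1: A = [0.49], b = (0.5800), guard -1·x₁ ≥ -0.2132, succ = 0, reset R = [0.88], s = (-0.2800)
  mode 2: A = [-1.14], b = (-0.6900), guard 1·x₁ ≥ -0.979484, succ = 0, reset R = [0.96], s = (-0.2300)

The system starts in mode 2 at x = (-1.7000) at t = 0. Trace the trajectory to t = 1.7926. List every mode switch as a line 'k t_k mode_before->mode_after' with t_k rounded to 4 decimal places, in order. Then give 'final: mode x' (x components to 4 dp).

Mode 2: guard c·x = -0.9795 hit at Δt = 0.9416 (t = 0.9416), x⁻ = (-0.9795) → reset → x⁺ = (-1.1703), jump to mode 0
Mode 0: flow for 0.8510 to horizon, guard not reached → x = (-2.0348)

1 0.9416 2->0
final: 0 -2.0348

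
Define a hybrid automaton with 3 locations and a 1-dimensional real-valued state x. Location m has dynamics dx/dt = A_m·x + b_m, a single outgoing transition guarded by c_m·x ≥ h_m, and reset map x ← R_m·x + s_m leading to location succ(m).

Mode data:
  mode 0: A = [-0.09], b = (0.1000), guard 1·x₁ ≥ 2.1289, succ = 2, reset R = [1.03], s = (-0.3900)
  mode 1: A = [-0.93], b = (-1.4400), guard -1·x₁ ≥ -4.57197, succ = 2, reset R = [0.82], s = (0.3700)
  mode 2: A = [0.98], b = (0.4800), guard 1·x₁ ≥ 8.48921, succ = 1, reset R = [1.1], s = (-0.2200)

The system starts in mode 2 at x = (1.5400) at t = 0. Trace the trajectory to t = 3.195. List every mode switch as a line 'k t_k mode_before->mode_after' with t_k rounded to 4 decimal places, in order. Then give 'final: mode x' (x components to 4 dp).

Mode 2: guard c·x = 8.4892 hit at Δt = 1.5173 (t = 1.5173), x⁻ = (8.4892) → reset → x⁺ = (9.1181), jump to mode 1
Mode 1: guard c·x = -4.5720 hit at Δt = 0.5973 (t = 2.1146), x⁻ = (4.5720) → reset → x⁺ = (4.1190), jump to mode 2
Mode 2: guard c·x = 8.4892 hit at Δt = 0.6805 (t = 2.7951), x⁻ = (8.4892) → reset → x⁺ = (9.1181), jump to mode 1
Mode 1: flow for 0.3999 to horizon, guard not reached → x = (5.8055)

1 1.5173 2->1
2 2.1146 1->2
3 2.7951 2->1
final: 1 5.8055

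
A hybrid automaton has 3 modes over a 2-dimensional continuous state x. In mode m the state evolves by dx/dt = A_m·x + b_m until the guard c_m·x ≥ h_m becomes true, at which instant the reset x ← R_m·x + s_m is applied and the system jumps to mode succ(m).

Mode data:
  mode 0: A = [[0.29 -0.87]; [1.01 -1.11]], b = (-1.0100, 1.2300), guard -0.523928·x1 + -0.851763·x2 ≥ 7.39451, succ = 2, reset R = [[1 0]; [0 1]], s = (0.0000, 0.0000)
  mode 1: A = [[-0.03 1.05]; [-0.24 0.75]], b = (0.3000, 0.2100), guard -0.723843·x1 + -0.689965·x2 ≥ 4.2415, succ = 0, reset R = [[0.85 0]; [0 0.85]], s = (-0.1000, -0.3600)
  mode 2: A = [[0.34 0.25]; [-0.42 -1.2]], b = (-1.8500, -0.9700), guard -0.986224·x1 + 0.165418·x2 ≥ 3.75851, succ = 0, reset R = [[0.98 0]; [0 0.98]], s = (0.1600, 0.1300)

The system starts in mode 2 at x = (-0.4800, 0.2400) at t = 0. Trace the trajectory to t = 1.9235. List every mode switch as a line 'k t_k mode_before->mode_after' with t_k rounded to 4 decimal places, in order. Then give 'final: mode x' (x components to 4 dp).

Mode 2: guard c·x = 3.7585 hit at Δt = 1.3082 (t = 1.3082), x⁻ = (-3.7968, 0.0845) → reset → x⁺ = (-3.5609, 0.2128), jump to mode 0
Mode 0: flow for 0.6153 to horizon, guard not reached → x = (-4.6331, -1.2381)

1 1.3082 2->0
final: 0 -4.6331 -1.2381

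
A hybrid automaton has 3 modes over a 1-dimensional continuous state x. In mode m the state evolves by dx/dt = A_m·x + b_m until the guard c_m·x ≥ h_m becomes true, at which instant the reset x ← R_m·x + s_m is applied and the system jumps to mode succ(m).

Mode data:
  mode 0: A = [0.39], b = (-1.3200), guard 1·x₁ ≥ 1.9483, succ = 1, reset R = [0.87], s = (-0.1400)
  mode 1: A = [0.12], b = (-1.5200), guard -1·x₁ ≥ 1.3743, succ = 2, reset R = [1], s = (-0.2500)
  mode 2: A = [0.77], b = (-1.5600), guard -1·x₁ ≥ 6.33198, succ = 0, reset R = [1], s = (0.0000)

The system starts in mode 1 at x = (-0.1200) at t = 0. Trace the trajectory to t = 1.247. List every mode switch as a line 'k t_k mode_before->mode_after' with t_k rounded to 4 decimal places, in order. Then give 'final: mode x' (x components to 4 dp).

1 0.7798 1->2
final: 2 -3.2047

Mode 1: guard c·x = 1.3743 hit at Δt = 0.7798 (t = 0.7798), x⁻ = (-1.3743) → reset → x⁺ = (-1.6243), jump to mode 2
Mode 2: flow for 0.4672 to horizon, guard not reached → x = (-3.2047)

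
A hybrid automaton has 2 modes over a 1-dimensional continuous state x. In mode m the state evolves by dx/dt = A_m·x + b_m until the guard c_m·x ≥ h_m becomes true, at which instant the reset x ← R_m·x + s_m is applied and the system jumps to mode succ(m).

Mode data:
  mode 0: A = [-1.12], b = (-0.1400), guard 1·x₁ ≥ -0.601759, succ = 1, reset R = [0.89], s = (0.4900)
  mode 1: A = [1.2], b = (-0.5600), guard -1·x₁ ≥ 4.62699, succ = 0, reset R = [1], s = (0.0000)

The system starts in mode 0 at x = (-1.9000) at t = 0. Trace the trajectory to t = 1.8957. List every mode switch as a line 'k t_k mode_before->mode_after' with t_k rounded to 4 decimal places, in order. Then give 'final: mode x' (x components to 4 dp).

1 1.1737 0->1
final: 1 -0.7516

Mode 0: guard c·x = -0.6018 hit at Δt = 1.1737 (t = 1.1737), x⁻ = (-0.6018) → reset → x⁺ = (-0.0456), jump to mode 1
Mode 1: flow for 0.7220 to horizon, guard not reached → x = (-0.7516)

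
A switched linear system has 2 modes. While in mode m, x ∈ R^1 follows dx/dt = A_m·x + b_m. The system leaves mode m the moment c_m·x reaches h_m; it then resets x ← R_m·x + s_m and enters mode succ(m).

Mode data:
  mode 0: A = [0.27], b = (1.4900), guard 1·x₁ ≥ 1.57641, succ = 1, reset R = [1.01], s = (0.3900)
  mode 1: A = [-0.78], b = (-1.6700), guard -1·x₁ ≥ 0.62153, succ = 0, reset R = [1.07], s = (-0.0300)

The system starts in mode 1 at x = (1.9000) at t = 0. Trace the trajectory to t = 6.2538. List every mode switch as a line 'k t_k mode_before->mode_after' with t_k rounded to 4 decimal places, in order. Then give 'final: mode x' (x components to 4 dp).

1 1.2540 1->0
2 2.6832 0->1
3 3.9630 1->0
4 5.3922 0->1
final: 1 -0.0354

Mode 1: guard c·x = 0.6215 hit at Δt = 1.2540 (t = 1.2540), x⁻ = (-0.6215) → reset → x⁺ = (-0.6950), jump to mode 0
Mode 0: guard c·x = 1.5764 hit at Δt = 1.4292 (t = 2.6832), x⁻ = (1.5764) → reset → x⁺ = (1.9822), jump to mode 1
Mode 1: guard c·x = 0.6215 hit at Δt = 1.2798 (t = 3.9630), x⁻ = (-0.6215) → reset → x⁺ = (-0.6950), jump to mode 0
Mode 0: guard c·x = 1.5764 hit at Δt = 1.4292 (t = 5.3922), x⁻ = (1.5764) → reset → x⁺ = (1.9822), jump to mode 1
Mode 1: flow for 0.8616 to horizon, guard not reached → x = (-0.0354)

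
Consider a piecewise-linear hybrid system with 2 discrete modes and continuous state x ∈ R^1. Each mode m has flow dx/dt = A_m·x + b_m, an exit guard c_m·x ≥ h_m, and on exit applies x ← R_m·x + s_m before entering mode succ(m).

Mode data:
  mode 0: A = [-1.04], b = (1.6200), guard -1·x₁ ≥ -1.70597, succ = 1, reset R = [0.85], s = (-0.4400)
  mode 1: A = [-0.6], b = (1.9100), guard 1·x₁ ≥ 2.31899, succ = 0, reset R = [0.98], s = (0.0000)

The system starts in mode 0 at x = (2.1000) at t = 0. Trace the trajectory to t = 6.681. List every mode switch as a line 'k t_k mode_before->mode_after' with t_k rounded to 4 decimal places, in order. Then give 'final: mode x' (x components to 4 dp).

1 1.2469 0->1
2 2.7836 1->0
3 4.2961 0->1
4 5.8328 1->0
final: 0 1.8536

Mode 0: guard c·x = -1.7060 hit at Δt = 1.2469 (t = 1.2469), x⁻ = (1.7060) → reset → x⁺ = (1.0101), jump to mode 1
Mode 1: guard c·x = 2.3190 hit at Δt = 1.5367 (t = 2.7836), x⁻ = (2.3190) → reset → x⁺ = (2.2726), jump to mode 0
Mode 0: guard c·x = -1.7060 hit at Δt = 1.5126 (t = 4.2961), x⁻ = (1.7060) → reset → x⁺ = (1.0101), jump to mode 1
Mode 1: guard c·x = 2.3190 hit at Δt = 1.5367 (t = 5.8328), x⁻ = (2.3190) → reset → x⁺ = (2.2726), jump to mode 0
Mode 0: flow for 0.8482 to horizon, guard not reached → x = (1.8536)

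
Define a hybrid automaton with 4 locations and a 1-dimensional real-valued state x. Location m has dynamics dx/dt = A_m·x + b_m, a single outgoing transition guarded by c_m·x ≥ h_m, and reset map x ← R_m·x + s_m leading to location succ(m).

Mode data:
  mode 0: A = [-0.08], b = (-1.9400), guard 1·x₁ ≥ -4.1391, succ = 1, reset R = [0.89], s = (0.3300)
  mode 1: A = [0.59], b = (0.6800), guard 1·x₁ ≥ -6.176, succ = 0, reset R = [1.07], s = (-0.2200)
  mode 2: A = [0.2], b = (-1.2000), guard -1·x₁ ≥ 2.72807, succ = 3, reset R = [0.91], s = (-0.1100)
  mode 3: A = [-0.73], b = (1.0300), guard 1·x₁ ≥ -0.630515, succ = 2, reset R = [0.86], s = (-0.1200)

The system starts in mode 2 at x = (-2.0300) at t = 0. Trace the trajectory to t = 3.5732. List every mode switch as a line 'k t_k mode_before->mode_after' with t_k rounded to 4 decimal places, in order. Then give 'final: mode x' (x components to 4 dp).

Mode 2: guard c·x = 2.7281 hit at Δt = 0.4168 (t = 0.4168), x⁻ = (-2.7281) → reset → x⁺ = (-2.5925), jump to mode 3
Mode 3: guard c·x = -0.6305 hit at Δt = 0.9226 (t = 1.3394), x⁻ = (-0.6305) → reset → x⁺ = (-0.6622), jump to mode 2
Mode 2: guard c·x = 2.7281 hit at Δt = 1.3504 (t = 2.6898), x⁻ = (-2.7281) → reset → x⁺ = (-2.5925), jump to mode 3
Mode 3: flow for 0.8834 to horizon, guard not reached → x = (-0.6898)

1 0.4168 2->3
2 1.3394 3->2
3 2.6898 2->3
final: 3 -0.6898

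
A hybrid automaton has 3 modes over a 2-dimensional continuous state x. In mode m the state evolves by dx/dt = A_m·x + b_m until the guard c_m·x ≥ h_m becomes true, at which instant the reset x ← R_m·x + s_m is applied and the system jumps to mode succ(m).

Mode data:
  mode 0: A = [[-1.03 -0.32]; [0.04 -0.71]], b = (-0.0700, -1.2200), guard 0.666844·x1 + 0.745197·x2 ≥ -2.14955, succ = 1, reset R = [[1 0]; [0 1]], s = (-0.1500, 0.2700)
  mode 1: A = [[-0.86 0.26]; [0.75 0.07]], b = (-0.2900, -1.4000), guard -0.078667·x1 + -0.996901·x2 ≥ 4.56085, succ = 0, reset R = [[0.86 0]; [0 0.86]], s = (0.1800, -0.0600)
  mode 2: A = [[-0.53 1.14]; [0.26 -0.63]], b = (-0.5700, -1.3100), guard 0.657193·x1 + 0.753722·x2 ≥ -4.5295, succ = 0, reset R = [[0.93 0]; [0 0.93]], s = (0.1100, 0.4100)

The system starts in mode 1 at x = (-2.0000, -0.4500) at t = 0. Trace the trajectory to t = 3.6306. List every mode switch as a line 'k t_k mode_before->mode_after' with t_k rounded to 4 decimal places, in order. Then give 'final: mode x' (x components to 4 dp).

1 1.4735 1->0
2 2.2762 0->1
3 3.1916 1->0
final: 0 0.0497 -3.3473

Mode 1: guard c·x = 4.5609 hit at Δt = 1.4735 (t = 1.4735), x⁻ = (-1.4307, -4.4621) → reset → x⁺ = (-1.0504, -3.8974), jump to mode 0
Mode 0: guard c·x = -2.1496 hit at Δt = 0.8027 (t = 2.2762), x⁻ = (0.0832, -2.9590) → reset → x⁺ = (-0.0668, -2.6890), jump to mode 1
Mode 1: guard c·x = 4.5609 hit at Δt = 0.9154 (t = 3.1916), x⁻ = (-0.8181, -4.5105) → reset → x⁺ = (-0.5236, -3.9390), jump to mode 0
Mode 0: flow for 0.4390 to horizon, guard not reached → x = (0.0497, -3.3473)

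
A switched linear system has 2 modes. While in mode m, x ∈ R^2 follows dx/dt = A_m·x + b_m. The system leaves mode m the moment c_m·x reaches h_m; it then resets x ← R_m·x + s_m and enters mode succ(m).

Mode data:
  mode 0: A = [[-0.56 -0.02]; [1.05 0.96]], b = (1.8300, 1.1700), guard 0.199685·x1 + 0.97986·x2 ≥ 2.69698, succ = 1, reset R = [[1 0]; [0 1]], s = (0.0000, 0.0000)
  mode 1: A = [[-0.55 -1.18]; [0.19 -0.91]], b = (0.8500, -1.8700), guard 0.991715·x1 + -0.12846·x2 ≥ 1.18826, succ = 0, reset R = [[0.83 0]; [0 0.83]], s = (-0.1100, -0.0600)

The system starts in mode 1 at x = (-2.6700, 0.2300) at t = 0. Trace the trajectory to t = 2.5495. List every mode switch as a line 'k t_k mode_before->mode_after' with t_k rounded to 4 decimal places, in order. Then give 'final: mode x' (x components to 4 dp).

1 1.5175 1->0
final: 0 1.8447 0.7595

Mode 1: guard c·x = 1.1883 hit at Δt = 1.5175 (t = 1.5175), x⁻ = (0.9981, -1.5443) → reset → x⁺ = (0.7185, -1.3418), jump to mode 0
Mode 0: flow for 1.0320 to horizon, guard not reached → x = (1.8447, 0.7595)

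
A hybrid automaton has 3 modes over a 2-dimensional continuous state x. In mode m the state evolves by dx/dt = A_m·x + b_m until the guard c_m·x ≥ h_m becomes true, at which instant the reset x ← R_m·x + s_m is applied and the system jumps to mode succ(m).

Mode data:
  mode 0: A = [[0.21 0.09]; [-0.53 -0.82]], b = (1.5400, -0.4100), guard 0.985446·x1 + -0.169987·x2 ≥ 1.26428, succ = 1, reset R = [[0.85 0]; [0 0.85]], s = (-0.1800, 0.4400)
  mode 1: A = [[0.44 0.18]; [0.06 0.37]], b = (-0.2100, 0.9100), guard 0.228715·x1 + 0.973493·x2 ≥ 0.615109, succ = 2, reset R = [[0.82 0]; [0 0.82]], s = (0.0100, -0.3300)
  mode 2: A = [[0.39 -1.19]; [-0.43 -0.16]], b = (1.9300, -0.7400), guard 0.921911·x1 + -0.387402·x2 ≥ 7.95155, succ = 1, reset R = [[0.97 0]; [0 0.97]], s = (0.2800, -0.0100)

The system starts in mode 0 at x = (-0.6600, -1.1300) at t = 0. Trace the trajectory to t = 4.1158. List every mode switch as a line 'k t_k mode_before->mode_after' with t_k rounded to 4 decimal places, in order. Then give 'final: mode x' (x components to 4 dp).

Mode 0: guard c·x = 1.2643 hit at Δt = 1.1937 (t = 1.1937), x⁻ = (1.1321, -0.8743) → reset → x⁺ = (0.7823, -0.3032), jump to mode 1
Mode 1: guard c·x = 0.6151 hit at Δt = 0.7412 (t = 1.9349), x⁻ = (0.9034, 0.4196) → reset → x⁺ = (0.7508, 0.0141), jump to mode 2
Mode 2: guard c·x = 7.9516 hit at Δt = 1.4431 (t = 3.3780), x⁻ = (7.4142, -2.8816) → reset → x⁺ = (7.4718, -2.8051), jump to mode 1
Mode 1: flow for 0.7378 to horizon, guard not reached → x = (9.7357, -2.4816)

1 1.1937 0->1
2 1.9349 1->2
3 3.3780 2->1
final: 1 9.7357 -2.4816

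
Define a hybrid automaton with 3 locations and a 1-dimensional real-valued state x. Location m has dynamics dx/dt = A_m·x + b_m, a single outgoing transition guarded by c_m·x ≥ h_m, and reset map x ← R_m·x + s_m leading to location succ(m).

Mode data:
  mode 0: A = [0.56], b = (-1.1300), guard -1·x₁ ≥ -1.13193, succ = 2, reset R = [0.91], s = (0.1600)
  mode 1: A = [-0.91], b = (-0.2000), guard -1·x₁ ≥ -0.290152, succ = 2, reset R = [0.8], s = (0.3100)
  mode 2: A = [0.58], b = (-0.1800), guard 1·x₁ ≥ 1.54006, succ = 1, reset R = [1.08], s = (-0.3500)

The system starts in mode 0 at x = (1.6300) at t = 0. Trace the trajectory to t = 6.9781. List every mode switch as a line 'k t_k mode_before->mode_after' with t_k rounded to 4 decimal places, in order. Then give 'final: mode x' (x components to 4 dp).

Mode 0: guard c·x = -1.1319 hit at Δt = 1.4750 (t = 1.4750), x⁻ = (1.1319) → reset → x⁺ = (1.1901), jump to mode 2
Mode 2: guard c·x = 1.5401 hit at Δt = 0.5775 (t = 2.0525), x⁻ = (1.5401) → reset → x⁺ = (1.3133), jump to mode 1
Mode 1: guard c·x = -0.2902 hit at Δt = 1.2096 (t = 3.2621), x⁻ = (0.2902) → reset → x⁺ = (0.5421), jump to mode 2
Mode 2: guard c·x = 1.5401 hit at Δt = 2.8772 (t = 6.1393), x⁻ = (1.5401) → reset → x⁺ = (1.3133), jump to mode 1
Mode 1: flow for 0.8388 to horizon, guard not reached → x = (0.4948)

1 1.4750 0->2
2 2.0525 2->1
3 3.2621 1->2
4 6.1393 2->1
final: 1 0.4948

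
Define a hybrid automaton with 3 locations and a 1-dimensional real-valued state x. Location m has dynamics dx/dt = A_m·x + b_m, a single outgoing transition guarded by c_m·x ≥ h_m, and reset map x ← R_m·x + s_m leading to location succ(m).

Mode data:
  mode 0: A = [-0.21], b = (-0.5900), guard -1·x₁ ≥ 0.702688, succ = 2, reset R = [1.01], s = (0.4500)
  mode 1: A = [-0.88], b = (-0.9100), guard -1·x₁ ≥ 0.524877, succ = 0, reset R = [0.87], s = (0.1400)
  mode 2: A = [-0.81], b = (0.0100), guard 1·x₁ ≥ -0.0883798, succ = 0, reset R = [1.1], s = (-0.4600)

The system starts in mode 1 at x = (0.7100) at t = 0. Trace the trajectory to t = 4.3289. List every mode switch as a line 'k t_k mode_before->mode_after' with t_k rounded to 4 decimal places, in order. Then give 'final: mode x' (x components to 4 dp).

Mode 1: guard c·x = 0.5249 hit at Δt = 1.3990 (t = 1.3990), x⁻ = (-0.5249) → reset → x⁺ = (-0.3166), jump to mode 0
Mode 0: guard c·x = 0.7027 hit at Δt = 0.8012 (t = 2.2002), x⁻ = (-0.7027) → reset → x⁺ = (-0.2597), jump to mode 2
Mode 2: guard c·x = -0.0884 hit at Δt = 1.2267 (t = 3.4269), x⁻ = (-0.0884) → reset → x⁺ = (-0.5572), jump to mode 0
Mode 0: guard c·x = 0.7027 hit at Δt = 0.3179 (t = 3.7448), x⁻ = (-0.7027) → reset → x⁺ = (-0.2597), jump to mode 2
Mode 2: flow for 0.5841 to horizon, guard not reached → x = (-0.1572)

1 1.3990 1->0
2 2.2002 0->2
3 3.4269 2->0
4 3.7448 0->2
final: 2 -0.1572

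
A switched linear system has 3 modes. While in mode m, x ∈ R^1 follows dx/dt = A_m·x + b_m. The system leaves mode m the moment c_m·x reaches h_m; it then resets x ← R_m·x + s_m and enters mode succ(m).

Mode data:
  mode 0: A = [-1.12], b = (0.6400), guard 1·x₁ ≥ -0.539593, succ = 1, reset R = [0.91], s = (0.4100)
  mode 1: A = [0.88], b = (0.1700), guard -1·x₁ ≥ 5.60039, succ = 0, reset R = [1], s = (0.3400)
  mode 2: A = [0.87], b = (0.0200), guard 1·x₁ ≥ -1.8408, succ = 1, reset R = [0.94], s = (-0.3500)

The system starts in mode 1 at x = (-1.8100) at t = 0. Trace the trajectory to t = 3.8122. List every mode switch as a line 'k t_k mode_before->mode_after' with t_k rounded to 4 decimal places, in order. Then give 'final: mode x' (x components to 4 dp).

Mode 1: guard c·x = 5.6004 hit at Δt = 1.3719 (t = 1.3719), x⁻ = (-5.6004) → reset → x⁺ = (-5.2604), jump to mode 0
Mode 0: guard c·x = -0.5396 hit at Δt = 1.4804 (t = 2.8523), x⁻ = (-0.5396) → reset → x⁺ = (-0.0810), jump to mode 1
Mode 1: flow for 0.9599 to horizon, guard not reached → x = (0.0678)

1 1.3719 1->0
2 2.8523 0->1
final: 1 0.0678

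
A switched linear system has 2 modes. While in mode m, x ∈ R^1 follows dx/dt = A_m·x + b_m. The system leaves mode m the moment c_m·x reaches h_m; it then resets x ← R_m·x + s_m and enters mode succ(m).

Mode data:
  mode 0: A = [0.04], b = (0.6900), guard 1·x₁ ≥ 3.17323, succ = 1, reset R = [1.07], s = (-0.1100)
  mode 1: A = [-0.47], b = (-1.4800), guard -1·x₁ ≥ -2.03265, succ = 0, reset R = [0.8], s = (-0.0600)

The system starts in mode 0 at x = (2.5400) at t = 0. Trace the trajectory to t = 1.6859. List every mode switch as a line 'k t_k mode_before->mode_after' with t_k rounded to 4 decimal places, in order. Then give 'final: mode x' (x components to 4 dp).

1 0.7874 0->1
2 1.2481 1->0
final: 0 1.8985

Mode 0: guard c·x = 3.1732 hit at Δt = 0.7874 (t = 0.7874), x⁻ = (3.1732) → reset → x⁺ = (3.2854), jump to mode 1
Mode 1: guard c·x = -2.0326 hit at Δt = 0.4607 (t = 1.2481), x⁻ = (2.0327) → reset → x⁺ = (1.5661), jump to mode 0
Mode 0: flow for 0.4378 to horizon, guard not reached → x = (1.8985)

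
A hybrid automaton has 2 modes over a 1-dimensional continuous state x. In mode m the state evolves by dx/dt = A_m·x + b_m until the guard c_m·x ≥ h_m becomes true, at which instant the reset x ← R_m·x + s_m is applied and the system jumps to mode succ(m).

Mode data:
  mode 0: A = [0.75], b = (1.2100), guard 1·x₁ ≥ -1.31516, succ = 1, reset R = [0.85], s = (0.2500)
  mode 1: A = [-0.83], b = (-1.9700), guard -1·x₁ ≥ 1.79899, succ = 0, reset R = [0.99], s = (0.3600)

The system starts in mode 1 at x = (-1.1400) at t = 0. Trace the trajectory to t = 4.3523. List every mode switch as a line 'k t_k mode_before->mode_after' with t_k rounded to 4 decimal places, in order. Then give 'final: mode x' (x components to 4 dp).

Mode 1: guard c·x = 1.7990 hit at Δt = 0.9206 (t = 0.9206), x⁻ = (-1.7990) → reset → x⁺ = (-1.4210), jump to mode 0
Mode 0: guard c·x = -1.3152 hit at Δt = 0.5846 (t = 1.5052), x⁻ = (-1.3152) → reset → x⁺ = (-0.8679), jump to mode 1
Mode 1: guard c·x = 1.7990 hit at Δt = 1.1608 (t = 2.6660), x⁻ = (-1.7990) → reset → x⁺ = (-1.4210), jump to mode 0
Mode 0: guard c·x = -1.3152 hit at Δt = 0.5846 (t = 3.2506), x⁻ = (-1.3152) → reset → x⁺ = (-0.8679), jump to mode 1
Mode 1: flow for 1.1017 to horizon, guard not reached → x = (-1.7701)

1 0.9206 1->0
2 1.5052 0->1
3 2.6660 1->0
4 3.2506 0->1
final: 1 -1.7701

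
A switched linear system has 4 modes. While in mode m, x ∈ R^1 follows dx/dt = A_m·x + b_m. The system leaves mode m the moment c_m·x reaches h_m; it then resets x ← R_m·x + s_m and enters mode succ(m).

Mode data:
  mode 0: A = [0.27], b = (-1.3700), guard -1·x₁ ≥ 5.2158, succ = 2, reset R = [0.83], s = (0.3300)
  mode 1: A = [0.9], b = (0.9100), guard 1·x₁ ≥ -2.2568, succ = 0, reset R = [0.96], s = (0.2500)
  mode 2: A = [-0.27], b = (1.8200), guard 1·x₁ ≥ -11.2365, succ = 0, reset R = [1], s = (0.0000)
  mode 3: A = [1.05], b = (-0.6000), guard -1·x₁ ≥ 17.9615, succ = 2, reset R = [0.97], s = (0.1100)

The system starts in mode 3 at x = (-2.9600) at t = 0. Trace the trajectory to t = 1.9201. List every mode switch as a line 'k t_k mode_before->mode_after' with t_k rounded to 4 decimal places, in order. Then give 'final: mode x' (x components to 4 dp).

1 1.5789 3->2
final: 2 -15.1958

Mode 3: guard c·x = 17.9615 hit at Δt = 1.5789 (t = 1.5789), x⁻ = (-17.9615) → reset → x⁺ = (-17.3127), jump to mode 2
Mode 2: flow for 0.3412 to horizon, guard not reached → x = (-15.1958)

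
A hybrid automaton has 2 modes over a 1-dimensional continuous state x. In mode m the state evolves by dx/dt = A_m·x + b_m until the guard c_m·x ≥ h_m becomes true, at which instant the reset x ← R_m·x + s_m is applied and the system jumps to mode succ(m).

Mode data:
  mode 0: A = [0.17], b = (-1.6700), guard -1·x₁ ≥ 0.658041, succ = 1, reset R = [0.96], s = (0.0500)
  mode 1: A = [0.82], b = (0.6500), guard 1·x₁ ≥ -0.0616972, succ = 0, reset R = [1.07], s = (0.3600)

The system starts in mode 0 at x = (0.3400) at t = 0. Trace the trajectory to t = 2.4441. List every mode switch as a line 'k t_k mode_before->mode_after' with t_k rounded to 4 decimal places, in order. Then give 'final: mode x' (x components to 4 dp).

Mode 0: guard c·x = 0.6580 hit at Δt = 0.5886 (t = 0.5886), x⁻ = (-0.6580) → reset → x⁺ = (-0.5817), jump to mode 1
Mode 1: guard c·x = -0.0617 hit at Δt = 1.5155 (t = 2.1041), x⁻ = (-0.0617) → reset → x⁺ = (0.2940), jump to mode 0
Mode 0: flow for 0.3400 to horizon, guard not reached → x = (-0.2731)

1 0.5886 0->1
2 2.1041 1->0
final: 0 -0.2731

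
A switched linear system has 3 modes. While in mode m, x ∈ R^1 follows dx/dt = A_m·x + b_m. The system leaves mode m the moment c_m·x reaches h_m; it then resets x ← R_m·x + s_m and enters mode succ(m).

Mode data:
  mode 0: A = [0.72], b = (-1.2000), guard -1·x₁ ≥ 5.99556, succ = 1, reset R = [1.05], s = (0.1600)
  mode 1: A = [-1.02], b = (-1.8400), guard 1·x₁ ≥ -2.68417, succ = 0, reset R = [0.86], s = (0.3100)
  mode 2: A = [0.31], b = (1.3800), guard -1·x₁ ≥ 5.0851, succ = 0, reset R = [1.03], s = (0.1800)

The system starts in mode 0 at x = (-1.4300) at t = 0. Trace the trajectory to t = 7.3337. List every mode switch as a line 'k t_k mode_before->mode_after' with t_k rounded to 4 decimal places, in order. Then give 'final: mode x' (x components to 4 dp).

Mode 0: guard c·x = 5.9956 hit at Δt = 1.2583 (t = 1.2583), x⁻ = (-5.9956) → reset → x⁺ = (-6.1353), jump to mode 1
Mode 1: guard c·x = -2.6842 hit at Δt = 1.5622 (t = 2.8205), x⁻ = (-2.6842) → reset → x⁺ = (-1.9984), jump to mode 0
Mode 0: guard c·x = 5.9956 hit at Δt = 1.0242 (t = 3.8448), x⁻ = (-5.9956) → reset → x⁺ = (-6.1353), jump to mode 1
Mode 1: guard c·x = -2.6842 hit at Δt = 1.5622 (t = 5.4070), x⁻ = (-2.6842) → reset → x⁺ = (-1.9984), jump to mode 0
Mode 0: guard c·x = 5.9956 hit at Δt = 1.0242 (t = 6.4312), x⁻ = (-5.9956) → reset → x⁺ = (-6.1353), jump to mode 1
Mode 1: flow for 0.9025 to horizon, guard not reached → x = (-3.5291)

1 1.2583 0->1
2 2.8205 1->0
3 3.8448 0->1
4 5.4070 1->0
5 6.4312 0->1
final: 1 -3.5291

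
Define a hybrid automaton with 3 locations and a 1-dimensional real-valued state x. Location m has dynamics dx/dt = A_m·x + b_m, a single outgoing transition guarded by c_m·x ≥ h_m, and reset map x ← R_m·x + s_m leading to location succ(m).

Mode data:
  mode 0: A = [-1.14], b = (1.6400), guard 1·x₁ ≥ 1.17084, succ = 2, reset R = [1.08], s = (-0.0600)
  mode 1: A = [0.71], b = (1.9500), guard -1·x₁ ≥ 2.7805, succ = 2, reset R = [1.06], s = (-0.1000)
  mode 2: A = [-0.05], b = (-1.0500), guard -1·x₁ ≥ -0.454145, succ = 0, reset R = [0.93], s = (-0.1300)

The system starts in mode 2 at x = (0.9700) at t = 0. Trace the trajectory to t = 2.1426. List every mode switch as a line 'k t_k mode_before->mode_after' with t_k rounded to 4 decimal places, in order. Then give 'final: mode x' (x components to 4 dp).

Mode 2: guard c·x = -0.4541 hit at Δt = 0.4752 (t = 0.4752), x⁻ = (0.4541) → reset → x⁺ = (0.2924), jump to mode 0
Mode 0: guard c·x = 1.1708 hit at Δt = 1.2756 (t = 1.7508), x⁻ = (1.1708) → reset → x⁺ = (1.2045), jump to mode 2
Mode 2: flow for 0.3918 to horizon, guard not reached → x = (0.7737)

1 0.4752 2->0
2 1.7508 0->2
final: 2 0.7737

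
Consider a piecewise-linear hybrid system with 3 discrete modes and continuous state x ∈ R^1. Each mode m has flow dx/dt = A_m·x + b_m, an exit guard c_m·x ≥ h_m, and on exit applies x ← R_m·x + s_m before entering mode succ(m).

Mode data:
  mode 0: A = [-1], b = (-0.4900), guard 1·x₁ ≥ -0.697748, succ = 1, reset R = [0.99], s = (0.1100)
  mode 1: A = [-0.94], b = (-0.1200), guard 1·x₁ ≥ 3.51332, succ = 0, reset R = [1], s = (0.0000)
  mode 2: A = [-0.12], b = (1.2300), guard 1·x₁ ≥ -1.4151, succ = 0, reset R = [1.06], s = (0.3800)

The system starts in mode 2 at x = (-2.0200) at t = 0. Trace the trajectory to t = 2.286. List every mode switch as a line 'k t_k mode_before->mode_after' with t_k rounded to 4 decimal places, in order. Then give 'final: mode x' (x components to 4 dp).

Mode 2: guard c·x = -1.4151 hit at Δt = 0.4213 (t = 0.4213), x⁻ = (-1.4151) → reset → x⁺ = (-1.1200), jump to mode 0
Mode 0: guard c·x = -0.6977 hit at Δt = 1.1094 (t = 1.5307), x⁻ = (-0.6977) → reset → x⁺ = (-0.5808), jump to mode 1
Mode 1: flow for 0.7553 to horizon, guard not reached → x = (-0.3504)

1 0.4213 2->0
2 1.5307 0->1
final: 1 -0.3504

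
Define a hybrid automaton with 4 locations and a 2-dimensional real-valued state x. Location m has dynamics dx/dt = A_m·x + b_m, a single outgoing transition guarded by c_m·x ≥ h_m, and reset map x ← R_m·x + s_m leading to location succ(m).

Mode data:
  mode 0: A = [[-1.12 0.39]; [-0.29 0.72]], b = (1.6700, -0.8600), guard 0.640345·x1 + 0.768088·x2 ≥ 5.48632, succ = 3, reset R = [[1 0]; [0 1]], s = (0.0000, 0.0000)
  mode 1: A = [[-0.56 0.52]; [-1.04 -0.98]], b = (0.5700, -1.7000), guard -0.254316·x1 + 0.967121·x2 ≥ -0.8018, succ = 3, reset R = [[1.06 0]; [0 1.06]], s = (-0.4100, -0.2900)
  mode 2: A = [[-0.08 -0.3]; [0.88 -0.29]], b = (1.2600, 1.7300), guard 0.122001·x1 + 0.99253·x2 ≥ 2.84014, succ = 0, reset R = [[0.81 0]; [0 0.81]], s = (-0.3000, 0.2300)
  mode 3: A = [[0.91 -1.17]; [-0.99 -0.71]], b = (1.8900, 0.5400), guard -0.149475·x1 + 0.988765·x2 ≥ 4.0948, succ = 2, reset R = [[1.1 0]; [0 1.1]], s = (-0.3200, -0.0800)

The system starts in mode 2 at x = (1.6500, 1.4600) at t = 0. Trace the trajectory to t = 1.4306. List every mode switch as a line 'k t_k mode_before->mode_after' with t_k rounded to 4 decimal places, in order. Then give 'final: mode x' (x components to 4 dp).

Mode 2: guard c·x = 2.8401 hit at Δt = 0.4348 (t = 0.4348), x⁻ = (1.8686, 2.6318) → reset → x⁺ = (1.2136, 2.3618), jump to mode 0
Mode 0: flow for 0.9958 to horizon, guard not reached → x = (2.0241, 2.8981)

1 0.4348 2->0
final: 0 2.0241 2.8981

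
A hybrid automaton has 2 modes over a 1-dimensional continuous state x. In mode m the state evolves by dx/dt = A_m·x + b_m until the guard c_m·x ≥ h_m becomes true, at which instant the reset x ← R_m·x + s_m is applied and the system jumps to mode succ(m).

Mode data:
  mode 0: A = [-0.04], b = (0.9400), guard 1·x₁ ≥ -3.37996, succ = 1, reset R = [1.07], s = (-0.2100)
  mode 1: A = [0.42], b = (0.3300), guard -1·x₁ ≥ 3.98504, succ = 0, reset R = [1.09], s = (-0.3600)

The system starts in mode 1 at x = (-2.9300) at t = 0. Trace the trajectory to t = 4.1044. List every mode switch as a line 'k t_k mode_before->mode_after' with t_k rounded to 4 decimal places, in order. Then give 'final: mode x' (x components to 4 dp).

Mode 1: guard c·x = 3.9850 hit at Δt = 0.9527 (t = 0.9527), x⁻ = (-3.9850) → reset → x⁺ = (-4.7037), jump to mode 0
Mode 0: guard c·x = -3.3800 hit at Δt = 1.2018 (t = 2.1545), x⁻ = (-3.3800) → reset → x⁺ = (-3.8266), jump to mode 1
Mode 1: guard c·x = 3.9850 hit at Δt = 0.1210 (t = 2.2755), x⁻ = (-3.9850) → reset → x⁺ = (-4.7037), jump to mode 0
Mode 0: guard c·x = -3.3800 hit at Δt = 1.2018 (t = 3.4773), x⁻ = (-3.3800) → reset → x⁺ = (-3.8266), jump to mode 1
Mode 1: guard c·x = 3.9850 hit at Δt = 0.1210 (t = 3.5982), x⁻ = (-3.9850) → reset → x⁺ = (-4.7037), jump to mode 0
Mode 0: flow for 0.5062 to horizon, guard not reached → x = (-4.1384)

1 0.9527 1->0
2 2.1545 0->1
3 2.2755 1->0
4 3.4773 0->1
5 3.5982 1->0
final: 0 -4.1384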